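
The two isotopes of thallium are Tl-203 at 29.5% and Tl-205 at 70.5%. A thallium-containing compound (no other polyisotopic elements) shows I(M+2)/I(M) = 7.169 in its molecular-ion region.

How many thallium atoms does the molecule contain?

The M+2/M ratio from n Tl atoms is n · q/p = n · 0.705/0.295.
n = 7.169 × 0.295/0.705 = 3.00 ≈ 3

3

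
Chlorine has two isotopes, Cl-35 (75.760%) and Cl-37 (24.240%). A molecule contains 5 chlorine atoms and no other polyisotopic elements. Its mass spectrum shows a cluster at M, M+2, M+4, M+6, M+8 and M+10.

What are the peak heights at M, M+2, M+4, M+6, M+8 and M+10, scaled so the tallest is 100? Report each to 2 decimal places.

Each Cl atom is independently Cl-35 (p = 0.75760) or Cl-37 (q = 0.24240); the cluster is the binomial expansion (p + q)^5.
P(M) = 0.75760^5 = 0.249574
P(M+2) = 5 × 0.75760^4 × 0.24240^1 = 0.399266
P(M+4) = 10 × 0.75760^3 × 0.24240^2 = 0.255497
P(M+6) = 10 × 0.75760^2 × 0.24240^3 = 0.081748
P(M+8) = 5 × 0.75760^1 × 0.24240^4 = 0.013078
P(M+10) = 0.24240^5 = 0.000837
The M+2 peak is largest (0.399266); scaling to 100 gives 62.51 : 100.00 : 63.99 : 20.47 : 3.28 : 0.21.

62.51 : 100.00 : 63.99 : 20.47 : 3.28 : 0.21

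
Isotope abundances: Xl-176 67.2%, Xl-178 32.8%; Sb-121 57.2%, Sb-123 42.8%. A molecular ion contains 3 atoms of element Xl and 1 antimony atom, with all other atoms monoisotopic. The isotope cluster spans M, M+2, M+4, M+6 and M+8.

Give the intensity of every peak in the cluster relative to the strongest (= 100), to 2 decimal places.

Element Xl pattern (n=3): 0.30346445 : 0.44435866 : 0.21688934 : 0.03528755
Antimony pattern (n=1): 0.5720 : 0.4280
Convolve the two distributions (both contribute in 2-u steps):
  M: 0.30346445×0.5720 = 0.173582
  M+2: 0.30346445×0.4280 + 0.44435866×0.5720 = 0.384056
  M+4: 0.44435866×0.4280 + 0.21688934×0.5720 = 0.314246
  M+6: 0.21688934×0.4280 + 0.03528755×0.5720 = 0.113013
  M+8: 0.03528755×0.4280 = 0.015103
Scale to base peak (0.384056) = 100: 45.20 : 100.00 : 81.82 : 29.43 : 3.93

45.20 : 100.00 : 81.82 : 29.43 : 3.93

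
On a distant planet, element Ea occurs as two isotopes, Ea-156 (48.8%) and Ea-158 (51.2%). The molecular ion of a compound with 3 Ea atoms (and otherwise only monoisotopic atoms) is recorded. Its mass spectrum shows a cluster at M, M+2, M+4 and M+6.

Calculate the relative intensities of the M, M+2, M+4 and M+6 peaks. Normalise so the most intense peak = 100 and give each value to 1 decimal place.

30.3 : 95.3 : 100.0 : 35.0

The 3 Ea atoms are independent, so intensities follow the terms of (0.488 + 0.512)^3.
P(M) = 0.488^3 = 0.116214
P(M+2) = 3 × 0.488^2 × 0.512^1 = 0.365789
P(M+4) = 3 × 0.488^1 × 0.512^2 = 0.383779
P(M+6) = 0.512^3 = 0.134218
The M+4 peak is largest (0.383779); scaling to 100 gives 30.3 : 95.3 : 100.0 : 35.0.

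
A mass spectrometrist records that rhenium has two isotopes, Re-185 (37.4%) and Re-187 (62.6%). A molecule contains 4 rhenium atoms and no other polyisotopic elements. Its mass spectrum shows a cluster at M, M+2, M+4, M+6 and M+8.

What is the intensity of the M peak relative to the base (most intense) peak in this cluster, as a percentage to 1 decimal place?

Binomial terms of (0.374 + 0.626)^4: M 0.0196, M+2 0.1310, M+4 0.3289, M+6 0.3670, M+8 0.1536 → M+6 is the base peak.
P(M+6) = C(4,3) × 0.374^1 × 0.626^3 = 4 × 0.3740 × 0.24531438 = 0.366990 (base)
P(M) = C(4,0) × 0.374^4 × 0.626^0 = 1 × 0.0195653 × 1.0000 = 0.019565
Relative intensity = 0.019565 / 0.366990 × 100 = 5.3

5.3%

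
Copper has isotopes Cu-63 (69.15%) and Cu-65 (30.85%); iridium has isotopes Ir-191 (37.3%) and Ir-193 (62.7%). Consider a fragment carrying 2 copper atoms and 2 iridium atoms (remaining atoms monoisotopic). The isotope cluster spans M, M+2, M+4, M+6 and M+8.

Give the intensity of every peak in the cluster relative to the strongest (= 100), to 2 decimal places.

16.60 : 70.62 : 100.00 : 52.96 : 9.34

Copper pattern (n=2): 0.47817225 : 0.4266555 : 0.09517225
Iridium pattern (n=2): 0.139129 : 0.467742 : 0.393129
Convolve the two distributions (both contribute in 2-u steps):
  M: 0.47817225×0.139129 = 0.066528
  M+2: 0.47817225×0.467742 + 0.4266555×0.139129 = 0.283021
  M+4: 0.47817225×0.393129 + 0.4266555×0.467742 + 0.09517225×0.139129 = 0.400789
  M+6: 0.4266555×0.393129 + 0.09517225×0.467742 = 0.212247
  M+8: 0.09517225×0.393129 = 0.037415
Scale to base peak (0.400789) = 100: 16.60 : 70.62 : 100.00 : 52.96 : 9.34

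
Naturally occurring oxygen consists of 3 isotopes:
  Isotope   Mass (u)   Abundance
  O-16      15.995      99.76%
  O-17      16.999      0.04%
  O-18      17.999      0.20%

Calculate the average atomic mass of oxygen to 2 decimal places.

16.00 u

Ar = Σ fᵢ·mᵢ = 0.9976 × 15.995 + 0.0004 × 16.999 + 0.0020 × 17.999
= 15.9566 + 0.0068 + 0.0360 = 15.9994 u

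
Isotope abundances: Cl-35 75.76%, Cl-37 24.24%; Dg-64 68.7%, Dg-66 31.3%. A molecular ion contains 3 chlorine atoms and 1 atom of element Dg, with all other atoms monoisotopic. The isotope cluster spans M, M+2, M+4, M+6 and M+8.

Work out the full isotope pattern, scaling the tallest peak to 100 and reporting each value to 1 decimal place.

70.6 : 100.0 : 52.6 : 12.2 : 1.1

Chlorine pattern (n=3): 0.4348304 : 0.41738208 : 0.13354464 : 0.01424288
Element Dg pattern (n=1): 0.6870 : 0.3130
Convolve the two distributions (both contribute in 2-u steps):
  M: 0.4348304×0.6870 = 0.298728
  M+2: 0.4348304×0.3130 + 0.41738208×0.6870 = 0.422843
  M+4: 0.41738208×0.3130 + 0.13354464×0.6870 = 0.222386
  M+6: 0.13354464×0.3130 + 0.01424288×0.6870 = 0.051584
  M+8: 0.01424288×0.3130 = 0.004458
Scale to base peak (0.422843) = 100: 70.6 : 100.0 : 52.6 : 12.2 : 1.1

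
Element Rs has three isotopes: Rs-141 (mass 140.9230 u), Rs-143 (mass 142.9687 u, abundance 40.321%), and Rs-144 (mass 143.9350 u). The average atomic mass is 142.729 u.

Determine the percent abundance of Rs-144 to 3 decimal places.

32.575%

Let x and y be the fractions of Rs-141 and Rs-144. Then x + y = 1 − 0.40321 = 0.59679 and 140.9230x + 143.9350y = 142.729 − 0.40321×142.9687 = 85.082590473.
Substituting: 140.9230x + 143.9350(0.59679 − x) = 85.082590473
(140.9230 − 143.9350)x = -0.816378177  ⇒  x = 0.27104, y = 0.32575
Rs-141: 27.104%, Rs-144: 32.575%.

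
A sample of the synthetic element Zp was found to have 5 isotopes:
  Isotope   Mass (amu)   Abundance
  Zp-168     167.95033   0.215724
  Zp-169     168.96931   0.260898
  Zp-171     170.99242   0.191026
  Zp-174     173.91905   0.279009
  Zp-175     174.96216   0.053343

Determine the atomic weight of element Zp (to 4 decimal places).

170.8367 amu

Average mass = Σ (abundance × isotope mass) = 0.215724 × 167.95033 + 0.260898 × 168.96931 + 0.191026 × 170.99242 + 0.279009 × 173.91905 + 0.053343 × 174.96216
= 36.230917 + 44.083755 + 32.663998 + 48.524980 + 9.333007 = 170.836657 amu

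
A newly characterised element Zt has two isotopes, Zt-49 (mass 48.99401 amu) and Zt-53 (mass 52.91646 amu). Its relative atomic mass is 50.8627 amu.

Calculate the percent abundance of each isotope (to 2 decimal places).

Zt-49: 52.36%, Zt-53: 47.64%

With x = fraction of Zt-49 (so Zt-53 is 1 − x):
48.99401·x + 52.91646·(1 − x) = 50.8627
(48.99401 − 52.91646)·x = 50.8627 − 52.91646
x = -2.05376 / -3.92245 = 0.52359 → 52.36% Zt-49, 47.64% Zt-53.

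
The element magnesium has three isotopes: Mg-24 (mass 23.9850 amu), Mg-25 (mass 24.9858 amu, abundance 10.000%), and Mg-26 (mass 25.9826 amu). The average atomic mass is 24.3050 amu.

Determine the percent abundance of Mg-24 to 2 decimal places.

Let x and y be the fractions of Mg-24 and Mg-26. Then x + y = 1 − 0.10000 = 0.90000 and 23.9850x + 25.9826y = 24.3050 − 0.10000×24.9858 = 21.80642.
Substituting: 23.9850x + 25.9826(0.90000 − x) = 21.80642
(23.9850 − 25.9826)x = -1.57792  ⇒  x = 0.78991, y = 0.11009
Mg-24: 78.99%, Mg-26: 11.01%.

78.99%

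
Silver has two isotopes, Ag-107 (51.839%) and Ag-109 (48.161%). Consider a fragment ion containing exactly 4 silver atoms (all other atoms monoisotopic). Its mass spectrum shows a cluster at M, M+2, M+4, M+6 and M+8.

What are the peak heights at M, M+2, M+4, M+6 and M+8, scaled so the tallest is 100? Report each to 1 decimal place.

Each Ag atom is independently Ag-107 (p = 0.51839) or Ag-109 (q = 0.48161); the cluster is the binomial expansion (p + q)^4.
P(M) = 0.51839^4 = 0.072215
P(M+2) = 4 × 0.51839^3 × 0.48161^1 = 0.268365
P(M+4) = 6 × 0.51839^2 × 0.48161^2 = 0.373986
P(M+6) = 4 × 0.51839^1 × 0.48161^3 = 0.231634
P(M+8) = 0.48161^4 = 0.053800
The M+4 peak is largest (0.373986); scaling to 100 gives 19.3 : 71.8 : 100.0 : 61.9 : 14.4.

19.3 : 71.8 : 100.0 : 61.9 : 14.4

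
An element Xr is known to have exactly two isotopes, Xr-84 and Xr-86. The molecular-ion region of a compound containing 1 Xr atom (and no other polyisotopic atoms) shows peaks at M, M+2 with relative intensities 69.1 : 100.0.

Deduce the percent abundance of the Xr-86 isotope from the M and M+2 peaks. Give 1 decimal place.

Write p for the Xr-84 fraction. I(M+2)/I(M) = [C(1,1)·p^0·(1−p)] / p^1 = 1·(1−p)/p = 100.0/69.1 = 1.4472
(1−p)/p = 1.4472/1 = 1.4472  ⇒  p = 1/(1 + 1.4472) = 0.4086
Xr-84: 40.9%, Xr-86: 59.1%.

59.1%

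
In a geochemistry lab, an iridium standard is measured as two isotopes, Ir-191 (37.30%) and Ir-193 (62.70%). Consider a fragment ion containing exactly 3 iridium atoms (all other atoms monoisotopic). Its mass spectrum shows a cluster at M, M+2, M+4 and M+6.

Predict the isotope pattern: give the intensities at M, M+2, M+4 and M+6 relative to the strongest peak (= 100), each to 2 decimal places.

The 3 Ir atoms are independent, so intensities follow the terms of (0.3730 + 0.6270)^3.
P(M) = 0.3730^3 = 0.051895
P(M+2) = 3 × 0.3730^2 × 0.6270^1 = 0.261702
P(M+4) = 3 × 0.3730^1 × 0.6270^2 = 0.439911
P(M+6) = 0.6270^3 = 0.246492
The M+4 peak is largest (0.439911); scaling to 100 gives 11.80 : 59.49 : 100.00 : 56.03.

11.80 : 59.49 : 100.00 : 56.03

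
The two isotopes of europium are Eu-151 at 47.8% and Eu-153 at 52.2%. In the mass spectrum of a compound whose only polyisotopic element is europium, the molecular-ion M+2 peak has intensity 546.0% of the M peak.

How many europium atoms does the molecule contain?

The M+2/M ratio from n Eu atoms is n · q/p = n · 0.522/0.478.
n = 5.460 × 0.478/0.522 = 5.00 ≈ 5

5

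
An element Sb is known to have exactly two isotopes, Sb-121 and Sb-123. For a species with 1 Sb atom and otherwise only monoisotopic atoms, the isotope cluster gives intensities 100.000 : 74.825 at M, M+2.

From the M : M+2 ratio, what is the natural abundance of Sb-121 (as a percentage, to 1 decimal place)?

57.2%

Let p = fractional abundance of Sb-121. I(M+2)/I(M) = [C(1,1)·p^0·(1−p)] / p^1 = 1·(1−p)/p = 74.825/100.000 = 0.7483
(1−p)/p = 0.7483/1 = 0.7483  ⇒  p = 1/(1 + 0.7483) = 0.5720
Sb-121: 57.2%, Sb-123: 42.8%.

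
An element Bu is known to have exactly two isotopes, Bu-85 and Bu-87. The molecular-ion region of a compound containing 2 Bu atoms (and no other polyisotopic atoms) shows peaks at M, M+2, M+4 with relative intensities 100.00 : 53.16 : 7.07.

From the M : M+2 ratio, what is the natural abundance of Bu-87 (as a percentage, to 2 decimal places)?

21.00%

If p is the fraction of Bu that is Bu-85, then I(M+2)/I(M) = [C(2,1)·p^1·(1−p)] / p^2 = 2·(1−p)/p = 53.16/100.00 = 0.5316
(1−p)/p = 0.5316/2 = 0.2658  ⇒  p = 1/(1 + 0.2658) = 0.7900
Bu-85: 79.00%, Bu-87: 21.00%.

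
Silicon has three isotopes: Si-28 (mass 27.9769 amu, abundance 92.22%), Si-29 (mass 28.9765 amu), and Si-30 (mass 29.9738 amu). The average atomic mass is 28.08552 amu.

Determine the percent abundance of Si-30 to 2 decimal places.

The remaining 7.78% is split between Si-29 (fraction x) and Si-30 (fraction 0.0778 − x).
Substituting: 28.9765x + 29.9738(0.0778 − x) = 2.28522282
(28.9765 − 29.9738)x = -0.04673882  ⇒  x = 0.04687, y = 0.03093
Si-29: 4.69%, Si-30: 3.09%.

3.09%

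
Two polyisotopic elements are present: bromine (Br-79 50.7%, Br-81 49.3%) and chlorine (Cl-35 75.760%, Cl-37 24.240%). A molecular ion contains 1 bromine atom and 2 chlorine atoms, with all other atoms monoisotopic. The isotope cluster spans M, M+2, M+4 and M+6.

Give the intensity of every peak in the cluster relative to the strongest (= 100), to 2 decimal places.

Bromine pattern (n=1): 0.5070 : 0.4930
Chlorine pattern (n=2): 0.57395776 : 0.36728448 : 0.05875776
Convolve the two distributions (both contribute in 2-u steps):
  M: 0.5070×0.57395776 = 0.290997
  M+2: 0.5070×0.36728448 + 0.4930×0.57395776 = 0.469174
  M+4: 0.5070×0.05875776 + 0.4930×0.36728448 = 0.210861
  M+6: 0.4930×0.05875776 = 0.028968
Scale to base peak (0.469174) = 100: 62.02 : 100.00 : 44.94 : 6.17

62.02 : 100.00 : 44.94 : 6.17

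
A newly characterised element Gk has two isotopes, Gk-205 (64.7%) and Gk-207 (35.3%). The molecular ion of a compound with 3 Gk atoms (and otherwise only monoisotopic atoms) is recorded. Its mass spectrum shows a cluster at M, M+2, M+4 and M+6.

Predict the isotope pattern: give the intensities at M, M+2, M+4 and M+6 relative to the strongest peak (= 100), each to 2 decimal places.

Each Gk atom is independently Gk-205 (p = 0.647) or Gk-207 (q = 0.353); the cluster is the binomial expansion (p + q)^3.
P(M) = 0.647^3 = 0.270840
P(M+2) = 3 × 0.647^2 × 0.353^1 = 0.443307
P(M+4) = 3 × 0.647^1 × 0.353^2 = 0.241866
P(M+6) = 0.353^3 = 0.043987
The M+2 peak is largest (0.443307); scaling to 100 gives 61.10 : 100.00 : 54.56 : 9.92.

61.10 : 100.00 : 54.56 : 9.92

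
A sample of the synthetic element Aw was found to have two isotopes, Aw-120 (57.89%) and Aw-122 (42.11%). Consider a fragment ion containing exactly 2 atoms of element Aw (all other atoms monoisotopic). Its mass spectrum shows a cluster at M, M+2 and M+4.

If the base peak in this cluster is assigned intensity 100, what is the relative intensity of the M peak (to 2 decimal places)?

68.74

(0.5789 + 0.4211)^2 gives M 0.3351, M+2 0.4875, M+4 0.1773; the largest is M+2.
P(M+2) = C(2,1) × 0.5789^1 × 0.4211^1 = 2 × 0.5789 × 0.4211 = 0.487550 (base)
P(M) = C(2,0) × 0.5789^2 × 0.4211^0 = 1 × 0.33512521 × 1.0000 = 0.335125
Relative intensity = 0.335125 / 0.487550 × 100 = 68.74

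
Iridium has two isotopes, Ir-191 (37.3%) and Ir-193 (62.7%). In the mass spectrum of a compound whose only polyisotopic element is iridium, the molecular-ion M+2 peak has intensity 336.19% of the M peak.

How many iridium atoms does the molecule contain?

2

With n Ir atoms, P(M+2)/P(M) = C(n,1)·p^(n−1)q / p^n = n·q/p = n · 0.627/0.373.
n = 3.3619 × 0.373/0.627 = 2.00 ≈ 2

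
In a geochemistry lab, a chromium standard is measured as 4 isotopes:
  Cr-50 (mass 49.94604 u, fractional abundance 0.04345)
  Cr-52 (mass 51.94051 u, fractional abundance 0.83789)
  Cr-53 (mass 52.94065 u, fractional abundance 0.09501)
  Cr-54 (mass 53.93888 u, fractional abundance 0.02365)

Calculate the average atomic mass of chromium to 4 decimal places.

Weight each isotope mass by its fractional abundance: 0.04345 × 49.94604 + 0.83789 × 51.94051 + 0.09501 × 52.94065 + 0.02365 × 53.93888
= 2.170155 + 43.520434 + 5.029891 + 1.275655 = 51.996135 u

51.9961 u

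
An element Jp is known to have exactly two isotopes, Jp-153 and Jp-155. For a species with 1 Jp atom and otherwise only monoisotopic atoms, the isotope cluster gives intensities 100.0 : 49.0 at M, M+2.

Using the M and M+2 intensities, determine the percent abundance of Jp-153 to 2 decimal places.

Write p for the Jp-153 fraction. I(M+2)/I(M) = [C(1,1)·p^0·(1−p)] / p^1 = 1·(1−p)/p = 49.0/100.0 = 0.4900
(1−p)/p = 0.4900/1 = 0.4900  ⇒  p = 1/(1 + 0.4900) = 0.6711
Jp-153: 67.11%, Jp-155: 32.89%.

67.11%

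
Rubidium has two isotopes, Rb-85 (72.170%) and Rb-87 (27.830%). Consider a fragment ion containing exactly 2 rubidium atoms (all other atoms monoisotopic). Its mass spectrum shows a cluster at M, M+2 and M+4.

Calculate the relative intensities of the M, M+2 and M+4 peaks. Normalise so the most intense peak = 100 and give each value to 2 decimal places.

100.00 : 77.12 : 14.87

The 2 Rb atoms are independent, so intensities follow the terms of (0.72170 + 0.27830)^2.
P(M) = 0.72170^2 = 0.520851
P(M+2) = 2 × 0.72170^1 × 0.27830^1 = 0.401698
P(M+4) = 0.27830^2 = 0.077451
The M peak is largest (0.520851); scaling to 100 gives 100.00 : 77.12 : 14.87.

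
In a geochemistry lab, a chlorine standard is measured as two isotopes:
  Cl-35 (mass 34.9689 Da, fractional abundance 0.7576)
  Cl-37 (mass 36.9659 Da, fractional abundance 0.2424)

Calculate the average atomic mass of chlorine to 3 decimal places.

Weight each isotope mass by its fractional abundance: 0.7576 × 34.9689 + 0.2424 × 36.9659
= 26.49244 + 8.96053 = 35.45297 Da

35.453 Da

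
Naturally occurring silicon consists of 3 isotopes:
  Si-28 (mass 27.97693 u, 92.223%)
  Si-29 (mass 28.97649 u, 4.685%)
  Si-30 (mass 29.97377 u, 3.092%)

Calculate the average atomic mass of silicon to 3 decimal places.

28.086 u

Average mass = Σ (abundance × isotope mass) = 0.92223 × 27.97693 + 0.04685 × 28.97649 + 0.03092 × 29.97377
= 25.801164 + 1.357549 + 0.926789 = 28.085502 u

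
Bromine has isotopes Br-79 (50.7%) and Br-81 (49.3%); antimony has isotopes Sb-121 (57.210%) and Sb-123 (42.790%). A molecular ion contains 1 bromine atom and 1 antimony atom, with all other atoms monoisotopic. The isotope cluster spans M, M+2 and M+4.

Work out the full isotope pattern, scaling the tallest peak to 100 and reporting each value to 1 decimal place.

58.1 : 100.0 : 42.3

Bromine pattern (n=1): 0.5070 : 0.4930
Antimony pattern (n=1): 0.5721 : 0.4279
Convolve the two distributions (both contribute in 2-u steps):
  M: 0.5070×0.5721 = 0.290055
  M+2: 0.5070×0.4279 + 0.4930×0.5721 = 0.498991
  M+4: 0.4930×0.4279 = 0.210955
Scale to base peak (0.498991) = 100: 58.1 : 100.0 : 42.3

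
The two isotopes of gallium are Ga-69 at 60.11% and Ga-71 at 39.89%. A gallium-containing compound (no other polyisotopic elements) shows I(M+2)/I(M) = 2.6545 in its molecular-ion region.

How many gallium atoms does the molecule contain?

The M+2/M ratio from n Ga atoms is n · q/p = n · 0.3989/0.6011.
n = 2.6545 × 0.6011/0.3989 = 4.00 ≈ 4

4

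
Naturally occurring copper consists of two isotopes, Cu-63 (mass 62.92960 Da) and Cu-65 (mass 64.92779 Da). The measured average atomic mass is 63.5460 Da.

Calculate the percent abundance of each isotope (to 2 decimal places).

Writing the weighted mean with unknown fraction x of Cu-63:
62.92960·x + 64.92779·(1 − x) = 63.5460
(62.92960 − 64.92779)·x = 63.5460 − 64.92779
x = -1.38179 / -1.99819 = 0.69152 → 69.15% Cu-63, 30.85% Cu-65.

Cu-63: 69.15%, Cu-65: 30.85%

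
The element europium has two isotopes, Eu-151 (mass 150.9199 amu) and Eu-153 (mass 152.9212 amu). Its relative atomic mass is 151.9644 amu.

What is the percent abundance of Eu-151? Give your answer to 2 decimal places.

Writing the weighted mean with unknown fraction x of Eu-151:
150.9199·x + 152.9212·(1 − x) = 151.9644
(150.9199 − 152.9212)·x = 151.9644 − 152.9212
x = -0.9568 / -2.0013 = 0.47809 → 47.81% Eu-151, 52.19% Eu-153.

47.81%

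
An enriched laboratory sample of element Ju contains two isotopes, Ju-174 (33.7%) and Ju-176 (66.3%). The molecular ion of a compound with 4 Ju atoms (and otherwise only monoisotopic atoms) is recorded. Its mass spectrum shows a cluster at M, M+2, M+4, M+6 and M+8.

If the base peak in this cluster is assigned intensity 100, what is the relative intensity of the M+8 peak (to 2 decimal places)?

Binomial terms of (0.337 + 0.663)^4: M 0.0129, M+2 0.1015, M+4 0.2995, M+6 0.3929, M+8 0.1932 → M+6 is the base peak.
P(M+6) = C(4,3) × 0.337^1 × 0.663^3 = 4 × 0.3370 × 0.29143425 = 0.392853 (base)
P(M+8) = C(4,4) × 0.337^0 × 0.663^4 = 1 × 1.0000 × 0.19322091 = 0.193221
Relative intensity = 0.193221 / 0.392853 × 100 = 49.18

49.18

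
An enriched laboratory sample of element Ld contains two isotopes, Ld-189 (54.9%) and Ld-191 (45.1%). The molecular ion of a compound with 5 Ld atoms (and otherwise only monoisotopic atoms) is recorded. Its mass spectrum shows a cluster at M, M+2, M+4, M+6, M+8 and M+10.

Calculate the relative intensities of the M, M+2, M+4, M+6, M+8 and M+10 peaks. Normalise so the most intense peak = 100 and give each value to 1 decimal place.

14.8 : 60.9 : 100.0 : 82.1 : 33.7 : 5.5

Each Ld atom is independently Ld-189 (p = 0.549) or Ld-191 (q = 0.451); the cluster is the binomial expansion (p + q)^5.
P(M) = 0.549^5 = 0.049873
P(M+2) = 5 × 0.549^4 × 0.451^1 = 0.204850
P(M+4) = 10 × 0.549^3 × 0.451^2 = 0.336566
P(M+6) = 10 × 0.549^2 × 0.451^3 = 0.276487
P(M+8) = 5 × 0.549^1 × 0.451^4 = 0.113566
P(M+10) = 0.451^5 = 0.018659
The M+4 peak is largest (0.336566); scaling to 100 gives 14.8 : 60.9 : 100.0 : 82.1 : 33.7 : 5.5.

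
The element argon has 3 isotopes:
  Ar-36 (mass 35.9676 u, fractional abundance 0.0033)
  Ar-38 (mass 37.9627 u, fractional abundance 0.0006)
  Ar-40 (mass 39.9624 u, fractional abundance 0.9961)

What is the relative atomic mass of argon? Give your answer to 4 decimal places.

Ar = Σ fᵢ·mᵢ = 0.0033 × 35.9676 + 0.0006 × 37.9627 + 0.9961 × 39.9624
= 0.11869 + 0.02278 + 39.80655 = 39.94802 u

39.9480 u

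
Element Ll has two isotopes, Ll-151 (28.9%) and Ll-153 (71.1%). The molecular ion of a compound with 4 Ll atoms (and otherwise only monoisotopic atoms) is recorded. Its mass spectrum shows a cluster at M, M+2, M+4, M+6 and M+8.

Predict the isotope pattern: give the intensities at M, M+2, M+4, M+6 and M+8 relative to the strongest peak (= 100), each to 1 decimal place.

The 4 Ll atoms are independent, so intensities follow the terms of (0.289 + 0.711)^4.
P(M) = 0.289^4 = 0.006976
P(M+2) = 4 × 0.289^3 × 0.711^1 = 0.068647
P(M+4) = 6 × 0.289^2 × 0.711^2 = 0.253330
P(M+6) = 4 × 0.289^1 × 0.711^3 = 0.415496
P(M+8) = 0.711^4 = 0.255551
The M+6 peak is largest (0.415496); scaling to 100 gives 1.7 : 16.5 : 61.0 : 100.0 : 61.5.

1.7 : 16.5 : 61.0 : 100.0 : 61.5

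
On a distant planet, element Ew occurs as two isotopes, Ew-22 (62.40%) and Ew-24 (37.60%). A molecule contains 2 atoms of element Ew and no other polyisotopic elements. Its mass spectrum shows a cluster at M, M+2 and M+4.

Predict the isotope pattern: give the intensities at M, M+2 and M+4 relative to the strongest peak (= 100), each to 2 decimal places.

82.98 : 100.00 : 30.13

Expanding (0.6240 + 0.3760)^2:
P(M) = 0.6240^2 = 0.389376
P(M+2) = 2 × 0.6240^1 × 0.3760^1 = 0.469248
P(M+4) = 0.3760^2 = 0.141376
The M+2 peak is largest (0.469248); scaling to 100 gives 82.98 : 100.00 : 30.13.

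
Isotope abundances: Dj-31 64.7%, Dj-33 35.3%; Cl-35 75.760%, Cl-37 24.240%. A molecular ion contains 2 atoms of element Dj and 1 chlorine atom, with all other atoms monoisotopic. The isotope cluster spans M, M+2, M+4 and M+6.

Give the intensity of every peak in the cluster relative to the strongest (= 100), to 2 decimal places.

Element Dj pattern (n=2): 0.418609 : 0.456782 : 0.124609
Chlorine pattern (n=1): 0.7576 : 0.2424
Convolve the two distributions (both contribute in 2-u steps):
  M: 0.418609×0.7576 = 0.317138
  M+2: 0.418609×0.2424 + 0.456782×0.7576 = 0.447529
  M+4: 0.456782×0.2424 + 0.124609×0.7576 = 0.205128
  M+6: 0.124609×0.2424 = 0.030205
Scale to base peak (0.447529) = 100: 70.86 : 100.00 : 45.84 : 6.75

70.86 : 100.00 : 45.84 : 6.75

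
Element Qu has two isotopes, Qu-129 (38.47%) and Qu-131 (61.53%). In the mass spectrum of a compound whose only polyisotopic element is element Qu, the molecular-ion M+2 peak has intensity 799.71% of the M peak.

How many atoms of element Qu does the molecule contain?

The M+2/M ratio from n Qu atoms is n · q/p = n · 0.6153/0.3847.
n = 7.9971 × 0.3847/0.6153 = 5.00 ≈ 5

5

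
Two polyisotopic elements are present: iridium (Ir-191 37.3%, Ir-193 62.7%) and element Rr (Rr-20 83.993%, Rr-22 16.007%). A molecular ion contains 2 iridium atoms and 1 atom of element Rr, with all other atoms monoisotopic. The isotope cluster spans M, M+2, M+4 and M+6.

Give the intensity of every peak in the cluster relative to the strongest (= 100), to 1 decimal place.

28.1 : 100.0 : 97.6 : 15.2

Iridium pattern (n=2): 0.139129 : 0.467742 : 0.393129
Element Rr pattern (n=1): 0.83993 : 0.16007
Convolve the two distributions (both contribute in 2-u steps):
  M: 0.139129×0.83993 = 0.116859
  M+2: 0.139129×0.16007 + 0.467742×0.83993 = 0.415141
  M+4: 0.467742×0.16007 + 0.393129×0.83993 = 0.405072
  M+6: 0.393129×0.16007 = 0.062928
Scale to base peak (0.415141) = 100: 28.1 : 100.0 : 97.6 : 15.2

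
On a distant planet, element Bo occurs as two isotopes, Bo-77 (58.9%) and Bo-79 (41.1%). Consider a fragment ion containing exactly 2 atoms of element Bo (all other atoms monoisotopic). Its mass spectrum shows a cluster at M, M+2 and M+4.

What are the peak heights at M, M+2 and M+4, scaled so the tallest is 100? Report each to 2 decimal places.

The 2 Bo atoms are independent, so intensities follow the terms of (0.589 + 0.411)^2.
P(M) = 0.589^2 = 0.346921
P(M+2) = 2 × 0.589^1 × 0.411^1 = 0.484158
P(M+4) = 0.411^2 = 0.168921
The M+2 peak is largest (0.484158); scaling to 100 gives 71.65 : 100.00 : 34.89.

71.65 : 100.00 : 34.89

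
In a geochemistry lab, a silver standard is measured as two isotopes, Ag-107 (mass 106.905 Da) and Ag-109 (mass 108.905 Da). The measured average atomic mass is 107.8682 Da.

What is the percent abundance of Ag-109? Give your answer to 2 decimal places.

48.16%

With x = fraction of Ag-107 (so Ag-109 is 1 − x):
106.905·x + 108.905·(1 − x) = 107.8682
(106.905 − 108.905)·x = 107.8682 − 108.905
x = -1.0368 / -2.000 = 0.51840 → 51.84% Ag-107, 48.16% Ag-109.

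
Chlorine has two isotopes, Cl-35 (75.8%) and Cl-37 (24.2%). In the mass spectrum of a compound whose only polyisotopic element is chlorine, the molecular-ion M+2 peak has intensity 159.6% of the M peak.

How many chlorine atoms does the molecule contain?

The M+2/M ratio from n Cl atoms is n · q/p = n · 0.242/0.758.
n = 1.596 × 0.758/0.242 = 5.00 ≈ 5

5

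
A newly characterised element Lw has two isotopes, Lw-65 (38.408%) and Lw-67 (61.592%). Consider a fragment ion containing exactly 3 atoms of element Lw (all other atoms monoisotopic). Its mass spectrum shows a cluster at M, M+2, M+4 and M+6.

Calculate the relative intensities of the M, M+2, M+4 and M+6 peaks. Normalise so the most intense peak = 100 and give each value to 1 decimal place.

The 3 Lw atoms are independent, so intensities follow the terms of (0.38408 + 0.61592)^3.
P(M) = 0.38408^3 = 0.056659
P(M+2) = 3 × 0.38408^2 × 0.61592^1 = 0.272577
P(M+4) = 3 × 0.38408^1 × 0.61592^2 = 0.437111
P(M+6) = 0.61592^3 = 0.233654
The M+4 peak is largest (0.437111); scaling to 100 gives 13.0 : 62.4 : 100.0 : 53.5.

13.0 : 62.4 : 100.0 : 53.5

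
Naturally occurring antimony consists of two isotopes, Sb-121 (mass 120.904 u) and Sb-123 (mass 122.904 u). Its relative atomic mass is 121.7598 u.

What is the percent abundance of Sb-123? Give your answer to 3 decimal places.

Let x be the fractional abundance of Sb-121; then Sb-123 has abundance 1 − x.
120.904·x + 122.904·(1 − x) = 121.7598
(120.904 − 122.904)·x = 121.7598 − 122.904
x = -1.1442 / -2.000 = 0.57210 → 57.210% Sb-121, 42.790% Sb-123.

42.790%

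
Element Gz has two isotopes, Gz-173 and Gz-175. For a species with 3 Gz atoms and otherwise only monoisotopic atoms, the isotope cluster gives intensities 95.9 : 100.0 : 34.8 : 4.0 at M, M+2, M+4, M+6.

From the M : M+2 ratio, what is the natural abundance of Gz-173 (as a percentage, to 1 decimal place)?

74.2%

If p is the fraction of Gz that is Gz-173, then I(M+2)/I(M) = [C(3,1)·p^2·(1−p)] / p^3 = 3·(1−p)/p = 100.0/95.9 = 1.0428
(1−p)/p = 1.0428/3 = 0.3476  ⇒  p = 1/(1 + 0.3476) = 0.7421
Gz-173: 74.2%, Gz-175: 25.8%.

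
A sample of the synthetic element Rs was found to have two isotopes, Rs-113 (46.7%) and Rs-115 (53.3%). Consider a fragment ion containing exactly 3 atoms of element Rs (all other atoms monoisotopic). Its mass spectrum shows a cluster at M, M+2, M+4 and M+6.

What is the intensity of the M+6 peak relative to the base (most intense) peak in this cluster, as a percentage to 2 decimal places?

38.04%

Term probabilities: M 0.1018, M+2 0.3487, M+4 0.3980, M+6 0.1514. Base peak = M+4.
P(M+4) = C(3,2) × 0.467^1 × 0.533^2 = 3 × 0.4670 × 0.284089 = 0.398009 (base)
P(M+6) = C(3,3) × 0.467^0 × 0.533^3 = 1 × 1.0000 × 0.15141944 = 0.151419
Relative intensity = 0.151419 / 0.398009 × 100 = 38.04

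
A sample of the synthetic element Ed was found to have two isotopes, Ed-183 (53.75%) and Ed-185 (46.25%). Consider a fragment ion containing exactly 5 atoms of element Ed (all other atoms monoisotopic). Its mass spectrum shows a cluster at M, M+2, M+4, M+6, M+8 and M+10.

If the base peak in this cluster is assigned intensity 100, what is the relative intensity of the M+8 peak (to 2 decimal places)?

(0.5375 + 0.4625)^5 gives M 0.0449, M+2 0.1930, M+4 0.3322, M+6 0.2858, M+8 0.1230, M+10 0.0212; the largest is M+4.
P(M+4) = C(5,2) × 0.5375^3 × 0.4625^2 = 10 × 0.15528711 × 0.21390625 = 0.332169 (base)
P(M+8) = C(5,4) × 0.5375^1 × 0.4625^4 = 5 × 0.5375 × 0.04575588 = 0.122969
Relative intensity = 0.122969 / 0.332169 × 100 = 37.02

37.02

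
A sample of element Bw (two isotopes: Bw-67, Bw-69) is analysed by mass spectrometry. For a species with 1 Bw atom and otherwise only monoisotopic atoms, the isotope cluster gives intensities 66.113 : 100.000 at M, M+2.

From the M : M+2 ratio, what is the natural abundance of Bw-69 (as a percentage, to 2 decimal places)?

60.20%

Write p for the Bw-67 fraction. I(M+2)/I(M) = [C(1,1)·p^0·(1−p)] / p^1 = 1·(1−p)/p = 100.000/66.113 = 1.5126
(1−p)/p = 1.5126/1 = 1.5126  ⇒  p = 1/(1 + 1.5126) = 0.3980
Bw-67: 39.80%, Bw-69: 60.20%.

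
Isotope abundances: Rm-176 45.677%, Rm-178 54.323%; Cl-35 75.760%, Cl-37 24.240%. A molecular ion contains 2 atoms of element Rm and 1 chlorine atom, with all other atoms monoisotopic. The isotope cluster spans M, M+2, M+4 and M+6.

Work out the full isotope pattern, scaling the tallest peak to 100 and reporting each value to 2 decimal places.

37.06 : 100.00 : 80.62 : 16.77

Element Rm pattern (n=2): 0.20863883 : 0.49626233 : 0.29509883
Chlorine pattern (n=1): 0.7576 : 0.2424
Convolve the two distributions (both contribute in 2-u steps):
  M: 0.20863883×0.7576 = 0.158065
  M+2: 0.20863883×0.2424 + 0.49626233×0.7576 = 0.426542
  M+4: 0.49626233×0.2424 + 0.29509883×0.7576 = 0.343861
  M+6: 0.29509883×0.2424 = 0.071532
Scale to base peak (0.426542) = 100: 37.06 : 100.00 : 80.62 : 16.77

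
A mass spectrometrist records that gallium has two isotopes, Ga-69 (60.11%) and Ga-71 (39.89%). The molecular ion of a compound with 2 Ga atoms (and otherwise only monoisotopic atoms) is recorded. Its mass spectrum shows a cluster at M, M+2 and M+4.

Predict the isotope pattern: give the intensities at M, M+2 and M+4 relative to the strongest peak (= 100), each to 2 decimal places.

Expanding (0.6011 + 0.3989)^2:
P(M) = 0.6011^2 = 0.361321
P(M+2) = 2 × 0.6011^1 × 0.3989^1 = 0.479558
P(M+4) = 0.3989^2 = 0.159121
The M+2 peak is largest (0.479558); scaling to 100 gives 75.34 : 100.00 : 33.18.

75.34 : 100.00 : 33.18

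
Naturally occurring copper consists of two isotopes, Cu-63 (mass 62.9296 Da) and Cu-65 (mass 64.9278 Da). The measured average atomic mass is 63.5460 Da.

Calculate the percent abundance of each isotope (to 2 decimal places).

Cu-63: 69.15%, Cu-65: 30.85%

With x = fraction of Cu-63 (so Cu-65 is 1 − x):
62.9296·x + 64.9278·(1 − x) = 63.5460
(62.9296 − 64.9278)·x = 63.5460 − 64.9278
x = -1.3818 / -1.9982 = 0.69152 → 69.15% Cu-63, 30.85% Cu-65.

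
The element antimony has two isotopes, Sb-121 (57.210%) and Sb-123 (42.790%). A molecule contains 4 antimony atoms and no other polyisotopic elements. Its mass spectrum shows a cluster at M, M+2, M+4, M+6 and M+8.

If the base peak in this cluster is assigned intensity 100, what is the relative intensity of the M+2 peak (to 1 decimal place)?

89.1

(0.57210 + 0.42790)^4 gives M 0.1071, M+2 0.3205, M+4 0.3596, M+6 0.1793, M+8 0.0335; the largest is M+4.
P(M+4) = C(4,2) × 0.57210^2 × 0.42790^2 = 6 × 0.32729841 × 0.18309841 = 0.359567 (base)
P(M+2) = C(4,1) × 0.57210^3 × 0.42790^1 = 4 × 0.18724742 × 0.4279 = 0.320493
Relative intensity = 0.320493 / 0.359567 × 100 = 89.1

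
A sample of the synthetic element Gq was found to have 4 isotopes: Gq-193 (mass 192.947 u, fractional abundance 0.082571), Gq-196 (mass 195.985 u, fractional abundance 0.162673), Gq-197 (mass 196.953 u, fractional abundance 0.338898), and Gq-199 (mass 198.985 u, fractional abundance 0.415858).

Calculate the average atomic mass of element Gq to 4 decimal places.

The abundance-weighted mean is 0.082571 × 192.947 + 0.162673 × 195.985 + 0.338898 × 196.953 + 0.415858 × 198.985
= 15.93183 + 31.88147 + 66.74698 + 82.74950 = 197.30978 u

197.3098 u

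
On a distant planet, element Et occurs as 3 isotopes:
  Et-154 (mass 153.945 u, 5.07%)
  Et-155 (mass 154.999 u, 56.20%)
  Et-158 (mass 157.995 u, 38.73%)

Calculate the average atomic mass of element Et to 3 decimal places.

156.106 u

Weight each isotope mass by its fractional abundance: 0.0507 × 153.945 + 0.5620 × 154.999 + 0.3873 × 157.995
= 7.8050 + 87.1094 + 61.1915 = 156.1059 u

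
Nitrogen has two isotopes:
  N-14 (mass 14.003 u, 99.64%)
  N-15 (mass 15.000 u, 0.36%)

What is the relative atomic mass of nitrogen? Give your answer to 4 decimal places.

14.0066 u

Average mass = Σ (abundance × isotope mass) = 0.9964 × 14.003 + 0.0036 × 15.000
= 13.95259 + 0.05400 = 14.00659 u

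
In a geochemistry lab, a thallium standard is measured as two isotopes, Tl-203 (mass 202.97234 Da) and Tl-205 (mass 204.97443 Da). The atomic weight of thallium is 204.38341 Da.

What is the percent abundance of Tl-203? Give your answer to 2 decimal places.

With x = fraction of Tl-203 (so Tl-205 is 1 − x):
202.97234·x + 204.97443·(1 − x) = 204.38341
(202.97234 − 204.97443)·x = 204.38341 − 204.97443
x = -0.59102 / -2.00209 = 0.29520 → 29.52% Tl-203, 70.48% Tl-205.

29.52%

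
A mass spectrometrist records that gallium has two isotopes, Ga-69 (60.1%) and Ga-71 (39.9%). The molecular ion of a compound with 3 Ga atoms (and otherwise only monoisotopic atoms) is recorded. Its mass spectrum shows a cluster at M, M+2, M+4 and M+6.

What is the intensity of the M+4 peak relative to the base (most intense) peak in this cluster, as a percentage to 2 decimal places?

66.39%

Binomial terms of (0.601 + 0.399)^3: M 0.2171, M+2 0.4324, M+4 0.2870, M+6 0.0635 → M+2 is the base peak.
P(M+2) = C(3,1) × 0.601^2 × 0.399^1 = 3 × 0.361201 × 0.3990 = 0.432358 (base)
P(M+4) = C(3,2) × 0.601^1 × 0.399^2 = 3 × 0.6010 × 0.159201 = 0.287039
Relative intensity = 0.287039 / 0.432358 × 100 = 66.39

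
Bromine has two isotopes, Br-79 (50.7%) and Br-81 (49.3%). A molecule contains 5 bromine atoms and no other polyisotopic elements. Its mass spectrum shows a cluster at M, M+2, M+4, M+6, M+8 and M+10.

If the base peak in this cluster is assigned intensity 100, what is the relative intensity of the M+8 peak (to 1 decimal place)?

47.3

Term probabilities: M 0.0335, M+2 0.1629, M+4 0.3168, M+6 0.3080, M+8 0.1497, M+10 0.0291. Base peak = M+4.
P(M+4) = C(5,2) × 0.507^3 × 0.493^2 = 10 × 0.13032384 × 0.243049 = 0.316751 (base)
P(M+8) = C(5,4) × 0.507^1 × 0.493^4 = 5 × 0.5070 × 0.05907282 = 0.149750
Relative intensity = 0.149750 / 0.316751 × 100 = 47.3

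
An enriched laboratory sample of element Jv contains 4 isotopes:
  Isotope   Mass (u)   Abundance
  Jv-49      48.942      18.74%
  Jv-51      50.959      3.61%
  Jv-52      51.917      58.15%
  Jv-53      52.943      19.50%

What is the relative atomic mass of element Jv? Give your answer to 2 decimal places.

The abundance-weighted mean is 0.1874 × 48.942 + 0.0361 × 50.959 + 0.5815 × 51.917 + 0.1950 × 52.943
= 9.1717 + 1.8396 + 30.1897 + 10.3239 = 51.5249 u

51.52 u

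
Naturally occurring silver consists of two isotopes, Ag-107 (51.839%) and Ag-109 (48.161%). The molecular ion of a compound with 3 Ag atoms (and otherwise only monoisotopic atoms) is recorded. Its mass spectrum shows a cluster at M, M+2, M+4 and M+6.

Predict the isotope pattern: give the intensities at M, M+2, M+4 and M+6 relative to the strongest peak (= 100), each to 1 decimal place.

Expanding (0.51839 + 0.48161)^3:
P(M) = 0.51839^3 = 0.139306
P(M+2) = 3 × 0.51839^2 × 0.48161^1 = 0.388267
P(M+4) = 3 × 0.51839^1 × 0.48161^2 = 0.360719
P(M+6) = 0.48161^3 = 0.111709
The M+2 peak is largest (0.388267); scaling to 100 gives 35.9 : 100.0 : 92.9 : 28.8.

35.9 : 100.0 : 92.9 : 28.8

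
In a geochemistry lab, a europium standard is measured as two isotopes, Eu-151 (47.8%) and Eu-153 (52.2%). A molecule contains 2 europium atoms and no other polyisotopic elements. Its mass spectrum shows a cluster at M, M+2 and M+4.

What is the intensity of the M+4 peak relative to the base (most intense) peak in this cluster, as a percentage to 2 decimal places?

54.60%

Binomial terms of (0.478 + 0.522)^2: M 0.2285, M+2 0.4990, M+4 0.2725 → M+2 is the base peak.
P(M+2) = C(2,1) × 0.478^1 × 0.522^1 = 2 × 0.4780 × 0.5220 = 0.499032 (base)
P(M+4) = C(2,2) × 0.478^0 × 0.522^2 = 1 × 1.0000 × 0.272484 = 0.272484
Relative intensity = 0.272484 / 0.499032 × 100 = 54.60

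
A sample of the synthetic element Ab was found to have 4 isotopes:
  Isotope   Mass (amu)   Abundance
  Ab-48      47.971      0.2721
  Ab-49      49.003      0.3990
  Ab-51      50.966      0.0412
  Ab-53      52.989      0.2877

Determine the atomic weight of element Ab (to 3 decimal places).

49.950 amu

Weight each isotope mass by its fractional abundance: 0.2721 × 47.971 + 0.3990 × 49.003 + 0.0412 × 50.966 + 0.2877 × 52.989
= 13.0529 + 19.5522 + 2.0998 + 15.2449 = 49.9498 amu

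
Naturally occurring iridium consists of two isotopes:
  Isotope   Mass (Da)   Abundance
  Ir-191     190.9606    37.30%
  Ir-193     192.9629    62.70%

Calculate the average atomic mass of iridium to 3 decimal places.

The abundance-weighted mean is 0.3730 × 190.9606 + 0.6270 × 192.9629
= 71.22830 + 120.98774 = 192.21604 Da

192.216 Da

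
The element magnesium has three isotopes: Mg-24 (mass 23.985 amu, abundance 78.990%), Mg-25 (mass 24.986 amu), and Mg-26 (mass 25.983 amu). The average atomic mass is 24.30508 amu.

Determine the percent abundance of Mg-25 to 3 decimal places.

Let x and y be the fractions of Mg-25 and Mg-26. Then x + y = 1 − 0.78990 = 0.21010 and 24.986x + 25.983y = 24.30508 − 0.78990×23.985 = 5.3593285.
Substituting: 24.986x + 25.983(0.21010 − x) = 5.3593285
(24.986 − 25.983)x = -0.0996998  ⇒  x = 0.10000, y = 0.11010
Mg-25: 10.000%, Mg-26: 11.010%.

10.000%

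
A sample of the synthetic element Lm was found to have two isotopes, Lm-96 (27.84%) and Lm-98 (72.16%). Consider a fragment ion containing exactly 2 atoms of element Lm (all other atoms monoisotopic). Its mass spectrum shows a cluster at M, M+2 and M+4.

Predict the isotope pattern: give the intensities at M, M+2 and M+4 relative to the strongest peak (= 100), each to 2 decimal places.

Expanding (0.2784 + 0.7216)^2:
P(M) = 0.2784^2 = 0.077507
P(M+2) = 2 × 0.2784^1 × 0.7216^1 = 0.401787
P(M+4) = 0.7216^2 = 0.520707
The M+4 peak is largest (0.520707); scaling to 100 gives 14.88 : 77.16 : 100.00.

14.88 : 77.16 : 100.00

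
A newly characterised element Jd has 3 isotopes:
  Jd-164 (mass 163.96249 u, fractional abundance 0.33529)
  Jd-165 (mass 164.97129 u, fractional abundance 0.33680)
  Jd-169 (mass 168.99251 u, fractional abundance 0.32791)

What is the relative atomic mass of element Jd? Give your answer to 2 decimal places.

165.95 u

Weight each isotope mass by its fractional abundance: 0.33529 × 163.96249 + 0.33680 × 164.97129 + 0.32791 × 168.99251
= 54.974983 + 55.562330 + 55.414334 = 165.951647 u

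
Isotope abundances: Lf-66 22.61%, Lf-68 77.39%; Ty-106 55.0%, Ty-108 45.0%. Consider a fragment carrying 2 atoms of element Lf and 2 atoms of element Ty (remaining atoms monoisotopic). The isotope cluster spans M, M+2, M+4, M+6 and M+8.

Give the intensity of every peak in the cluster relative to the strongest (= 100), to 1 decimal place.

4.2 : 35.7 : 99.3 : 100.0 : 33.0

Element Lf pattern (n=2): 0.05112121 : 0.34995758 : 0.59892121
Element Ty pattern (n=2): 0.3025 : 0.4950 : 0.2025
Convolve the two distributions (both contribute in 2-u steps):
  M: 0.05112121×0.3025 = 0.015464
  M+2: 0.05112121×0.4950 + 0.34995758×0.3025 = 0.131167
  M+4: 0.05112121×0.2025 + 0.34995758×0.4950 + 0.59892121×0.3025 = 0.364755
  M+6: 0.34995758×0.2025 + 0.59892121×0.4950 = 0.367332
  M+8: 0.59892121×0.2025 = 0.121282
Scale to base peak (0.367332) = 100: 4.2 : 35.7 : 99.3 : 100.0 : 33.0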